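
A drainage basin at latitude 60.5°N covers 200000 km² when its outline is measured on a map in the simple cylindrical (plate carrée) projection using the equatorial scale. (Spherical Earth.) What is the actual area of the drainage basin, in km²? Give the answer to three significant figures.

98500 km²

In the plate carrée (x = Rλ, y = Rφ), meridians are true-scale (h = 1) and parallels are stretched by k = sec φ.
Areal scale = h·k = 1 × sec φ; at 60.5°, h = 1.000, k = 2.031, so h·k = 2.031.
True area = apparent / (areal scale) = 200000 / 2.031 ≈ 98500 km².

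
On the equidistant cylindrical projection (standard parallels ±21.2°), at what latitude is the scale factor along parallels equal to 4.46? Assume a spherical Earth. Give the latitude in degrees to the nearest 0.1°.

The equidistant cylindrical projection with φ₀ = 21.2° has h = 1 (meridians true) and k = cos φ₀ / cos φ along parallels.
k = cos φ₀ / cos φ = 4.46  ⇒  cos φ = cos 21.2° / 4.46 = 0.2090.
φ = arccos(0.2090) ≈ 77.9°.

77.9°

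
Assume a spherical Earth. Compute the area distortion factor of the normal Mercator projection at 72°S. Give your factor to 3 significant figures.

10.5

The Mercator projection is conformal; its linear scale factor is the same in every direction and equals sec φ = 1/cos φ.
Areal scale = k² = sec²φ = 1/cos²(72°) = 1/0.3090² = 10.47.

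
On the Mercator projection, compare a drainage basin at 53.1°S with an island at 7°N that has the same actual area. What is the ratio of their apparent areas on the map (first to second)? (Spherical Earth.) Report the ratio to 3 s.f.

Mercator areal scale is sec²φ.
At 53.1°: sec²(53.1°) = 1/0.6004² = 2.774.
At 7°: sec²(7°) = 1/0.9925² = 1.015.
Ratio = 2.774/1.015 = cos²(7°)/cos²(53.1°) ≈ 2.73.

2.73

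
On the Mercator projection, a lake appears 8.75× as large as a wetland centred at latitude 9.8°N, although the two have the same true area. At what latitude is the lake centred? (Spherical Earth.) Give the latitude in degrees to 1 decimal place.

70.5°

Mercator areal scale is sec²φ, so apparent-area ratio = sec²φ₁ / sec²φ₂ = cos²φ₂ / cos²φ₁.
cos²φ₂ / cos²φ₁ = 8.75  ⇒  cos φ₁ = cos 9.8° / √8.75 = 0.9854/2.958 = 0.3331.
φ₁ = arccos(0.3331) ≈ 70.5°.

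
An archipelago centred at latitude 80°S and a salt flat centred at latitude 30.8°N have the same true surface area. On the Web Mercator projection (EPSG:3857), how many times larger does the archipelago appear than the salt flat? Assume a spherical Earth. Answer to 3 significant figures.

Mercator is conformal with k = sec φ, so areal scale = k² = sec²φ.
At 80°: sec²(80°) = 1/0.1736² = 33.16.
At 30.8°: sec²(30.8°) = 1/0.8590² = 1.355.
Ratio = 33.16/1.355 = cos²(30.8°)/cos²(80°) ≈ 24.5.

24.5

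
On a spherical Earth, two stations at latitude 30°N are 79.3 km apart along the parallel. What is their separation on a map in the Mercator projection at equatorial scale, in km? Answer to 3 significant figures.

91.6 km

The Mercator projection is conformal; its linear scale factor is the same in every direction and equals sec φ = 1/cos φ.
Along the parallel, k = sec 30° = 1/0.8660 = 1.155.
Map distance = 79.3 × 1.155 ≈ 91.6 km.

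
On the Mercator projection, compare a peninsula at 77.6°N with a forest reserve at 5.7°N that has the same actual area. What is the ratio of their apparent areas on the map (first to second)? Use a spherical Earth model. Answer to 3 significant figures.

Mercator is conformal with k = sec φ, so areal scale = k² = sec²φ.
At 77.6°: sec²(77.6°) = 1/0.2147² = 21.69.
At 5.7°: sec²(5.7°) = 1/0.9951² = 1.010.
Ratio = 21.69/1.010 = cos²(5.7°)/cos²(77.6°) ≈ 21.5.

21.5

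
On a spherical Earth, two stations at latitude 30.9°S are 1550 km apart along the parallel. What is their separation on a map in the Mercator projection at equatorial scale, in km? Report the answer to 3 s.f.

For Mercator, h = k = sec φ (a conformal cylindrical projection has a single point scale, 1/cos φ).
Along the parallel, k = sec 30.9° = 1/0.8581 = 1.165.
Map distance = 1550 × 1.165 ≈ 1810 km.

1810 km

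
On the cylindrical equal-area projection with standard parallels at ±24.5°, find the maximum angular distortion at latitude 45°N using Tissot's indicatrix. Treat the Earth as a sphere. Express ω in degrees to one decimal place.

A cylindrical equal-area projection with standard parallel φ₀ has meridian scale h = cos φ / cos φ₀ and parallel scale k = cos φ₀ / cos φ (so areas are preserved, h·k = 1).
At 45°: h = 0.7771, k = 1.287; principal scales a = 1.287, b = 0.7771.
sin(ω/2) = (a − b)/(a + b) = 0.5098/2.064 = 0.2470, so ω = 2 arcsin(0.2470) ≈ 28.6°.

28.6°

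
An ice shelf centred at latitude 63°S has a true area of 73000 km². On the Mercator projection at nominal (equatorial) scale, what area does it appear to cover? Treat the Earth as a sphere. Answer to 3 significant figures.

Mercator is conformal, so the point scale is isotropic: h = k = sec φ = 1/cos φ.
Areal scale = k² = sec²φ = 1/cos²(63°) = 1/0.4540² = 4.852.
Apparent area = 73000 × 4.852 ≈ 354000 km².

354000 km²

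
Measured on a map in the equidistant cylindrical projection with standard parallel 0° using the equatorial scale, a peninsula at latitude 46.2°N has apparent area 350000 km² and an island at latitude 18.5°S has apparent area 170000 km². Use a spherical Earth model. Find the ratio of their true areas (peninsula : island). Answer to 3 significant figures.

1.50

On the plate carrée, areal scale = h·k = 1 × sec φ, so true area = apparent × cos φ.
True area of peninsula: 350000 × cos(46.2°) = 350000 × 0.6921 = 242300 km².
True area of island: 170000 × cos(18.5°) = 170000 × 0.9483 = 161200 km².
Ratio = 242300 / 161200 ≈ 1.50.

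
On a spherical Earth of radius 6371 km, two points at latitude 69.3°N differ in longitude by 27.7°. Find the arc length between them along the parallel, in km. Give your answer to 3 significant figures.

Arc length along a parallel = R cos φ · Δλ (with Δλ in radians).
= 6371 × cos 69.3° × (27.7° × π/180) = 6371 × 0.3535 × 0.4835 ≈ 1090 km.

1090 km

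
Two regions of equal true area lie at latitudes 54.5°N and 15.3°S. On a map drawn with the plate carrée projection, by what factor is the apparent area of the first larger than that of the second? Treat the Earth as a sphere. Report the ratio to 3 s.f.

Plate carrée maps x = Rλ, y = Rφ. The meridian scale is h = 1 and the parallel scale is k = 1/cos φ = sec φ.
Areal scale at 54.5°: h·k = 1.000 × 1.722 = 1.722.
Areal scale at 15.3°: h·k = 1.000 × 1.037 = 1.037.
Ratio = 1.722/1.037 ≈ 1.66.

1.66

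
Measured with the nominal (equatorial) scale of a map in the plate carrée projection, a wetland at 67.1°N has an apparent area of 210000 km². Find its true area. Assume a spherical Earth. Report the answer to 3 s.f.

81700 km²

Plate carrée maps x = Rλ, y = Rφ. The meridian scale is h = 1 and the parallel scale is k = 1/cos φ = sec φ.
Areal scale = h·k = 1 × sec φ; at 67.1°, h = 1.000, k = 2.570, so h·k = 2.570.
True area = apparent / (areal scale) = 210000 / 2.570 ≈ 81700 km².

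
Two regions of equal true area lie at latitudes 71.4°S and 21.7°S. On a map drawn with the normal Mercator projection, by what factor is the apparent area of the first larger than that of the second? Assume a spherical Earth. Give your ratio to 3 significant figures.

8.49

Mercator areal scale is sec²φ.
At 71.4°: sec²(71.4°) = 1/0.3190² = 9.829.
At 21.7°: sec²(21.7°) = 1/0.9291² = 1.158.
Ratio = 9.829/1.158 = cos²(21.7°)/cos²(71.4°) ≈ 8.49.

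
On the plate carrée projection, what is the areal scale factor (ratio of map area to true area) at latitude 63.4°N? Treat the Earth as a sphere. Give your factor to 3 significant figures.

Plate carrée maps x = Rλ, y = Rφ. The meridian scale is h = 1 and the parallel scale is k = 1/cos φ = sec φ.
Areal scale = h·k = 1 × sec φ; at 63.4°, h = 1.000, k = 2.233, so h·k = 2.233.

2.23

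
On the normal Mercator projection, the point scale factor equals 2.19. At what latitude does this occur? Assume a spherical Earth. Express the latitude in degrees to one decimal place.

Mercator scale is k = sec φ = 1/cos φ.
1/cos φ = 2.19  ⇒  cos φ = 0.4566  ⇒  φ = arccos(0.4566) ≈ 62.8°.

62.8°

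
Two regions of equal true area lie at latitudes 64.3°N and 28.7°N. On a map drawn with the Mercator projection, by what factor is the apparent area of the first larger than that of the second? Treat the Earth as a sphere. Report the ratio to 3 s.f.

Mercator is conformal with k = sec φ, so areal scale = k² = sec²φ.
At 64.3°: sec²(64.3°) = 1/0.4337² = 5.317.
At 28.7°: sec²(28.7°) = 1/0.8771² = 1.300.
Ratio = 5.317/1.300 = cos²(28.7°)/cos²(64.3°) ≈ 4.09.

4.09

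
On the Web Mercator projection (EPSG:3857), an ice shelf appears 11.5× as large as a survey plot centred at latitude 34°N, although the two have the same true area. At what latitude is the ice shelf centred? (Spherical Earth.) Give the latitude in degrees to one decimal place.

75.8°

Mercator areal scale is sec²φ, so apparent-area ratio = sec²φ₁ / sec²φ₂ = cos²φ₂ / cos²φ₁.
cos²φ₂ / cos²φ₁ = 11.5  ⇒  cos φ₁ = cos 34° / √11.5 = 0.8290/3.391 = 0.2445.
φ₁ = arccos(0.2445) ≈ 75.8°.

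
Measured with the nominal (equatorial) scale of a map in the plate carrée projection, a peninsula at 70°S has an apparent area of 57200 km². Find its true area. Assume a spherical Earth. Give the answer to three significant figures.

For the equirectangular projection with φ₀ = 0 (plate carrée), h = 1 along meridians and k = sec φ along parallels.
Areal scale = h·k = 1 × sec φ; at 70°, h = 1.000, k = 2.924, so h·k = 2.924.
True area = apparent / (areal scale) = 57200 / 2.924 ≈ 19600 km².

19600 km²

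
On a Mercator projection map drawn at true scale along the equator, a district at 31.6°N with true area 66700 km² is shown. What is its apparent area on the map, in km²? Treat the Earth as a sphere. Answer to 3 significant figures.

For Mercator, h = k = sec φ (a conformal cylindrical projection has a single point scale, 1/cos φ).
Areal scale = k² = sec²φ = 1/cos²(31.6°) = 1/0.8517² = 1.378.
Apparent area = 66700 × 1.378 ≈ 91900 km².

91900 km²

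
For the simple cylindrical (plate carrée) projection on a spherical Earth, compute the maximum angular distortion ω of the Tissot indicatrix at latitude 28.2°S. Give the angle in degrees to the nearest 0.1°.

7.2°

For the equirectangular projection with φ₀ = 0 (plate carrée), h = 1 along meridians and k = sec φ along parallels.
At 28.2°: h = 1.000, k = 1.135; principal scales a = 1.135, b = 1.000.
sin(ω/2) = (a − b)/(a + b) = 0.1347/2.135 = 0.06309, so ω = 2 arcsin(0.06309) ≈ 7.2°.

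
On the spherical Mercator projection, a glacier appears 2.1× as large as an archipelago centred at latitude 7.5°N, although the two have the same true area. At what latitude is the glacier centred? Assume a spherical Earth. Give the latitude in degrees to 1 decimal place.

On Mercator, (apparent₁)/(apparent₂) = sec²φ₁ / sec²φ₂ when true areas are equal.
cos²φ₂ / cos²φ₁ = 2.1  ⇒  cos φ₁ = cos 7.5° / √2.1 = 0.9914/1.449 = 0.6842.
φ₁ = arccos(0.6842) ≈ 46.8°.

46.8°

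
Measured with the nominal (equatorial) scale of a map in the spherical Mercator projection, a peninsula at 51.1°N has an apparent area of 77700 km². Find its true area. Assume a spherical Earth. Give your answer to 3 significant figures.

30600 km²

The Mercator projection is conformal; its linear scale factor is the same in every direction and equals sec φ = 1/cos φ.
Areal scale = k² = sec²φ = 1/cos²(51.1°) = 1/0.6280² = 2.536.
True area = apparent / (areal scale) = 77700 / 2.536 ≈ 30600 km².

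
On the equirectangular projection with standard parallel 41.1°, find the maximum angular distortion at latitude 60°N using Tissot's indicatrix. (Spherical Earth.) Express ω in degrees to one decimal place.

23.3°

The equidistant cylindrical projection with φ₀ = 41.1° has h = 1 (meridians true) and k = cos φ₀ / cos φ along parallels.
At 60°: h = 1.000, k = 1.507; principal scales a = 1.507, b = 1.000.
sin(ω/2) = (a − b)/(a + b) = 0.5071/2.507 = 0.2023, so ω = 2 arcsin(0.2023) ≈ 23.3°.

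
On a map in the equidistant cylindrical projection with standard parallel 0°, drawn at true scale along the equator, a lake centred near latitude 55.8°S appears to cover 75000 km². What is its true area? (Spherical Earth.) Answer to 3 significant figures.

Plate carrée maps x = Rλ, y = Rφ. The meridian scale is h = 1 and the parallel scale is k = 1/cos φ = sec φ.
Areal scale = h·k = 1 × sec φ; at 55.8°, h = 1.000, k = 1.779, so h·k = 1.779.
True area = apparent / (areal scale) = 75000 / 1.779 ≈ 42200 km².

42200 km²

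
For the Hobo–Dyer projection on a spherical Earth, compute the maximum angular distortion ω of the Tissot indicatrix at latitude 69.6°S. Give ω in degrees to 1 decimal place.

85.1°

The Hobo–Dyer projection is cylindrical equal-area with φ₀ = 37.5°. Cylindrical equal-area (φ₀ = 37.5°): h = cos φ / cos 37.5° along meridians, k = cos 37.5° / cos φ along parallels; h·k = 1.
At 69.6°: h = 0.4394, k = 2.276; principal scales a = 2.276, b = 0.4394.
sin(ω/2) = (a − b)/(a + b) = 1.837/2.715 = 0.6764, so ω = 2 arcsin(0.6764) ≈ 85.1°.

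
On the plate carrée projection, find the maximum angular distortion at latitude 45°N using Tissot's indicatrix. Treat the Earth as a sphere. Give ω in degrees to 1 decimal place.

19.8°

For the equirectangular projection with φ₀ = 0 (plate carrée), h = 1 along meridians and k = sec φ along parallels.
At 45°: h = 1.000, k = 1.414; principal scales a = 1.414, b = 1.000.
sin(ω/2) = (a − b)/(a + b) = 0.4142/2.414 = 0.1716, so ω = 2 arcsin(0.1716) ≈ 19.8°.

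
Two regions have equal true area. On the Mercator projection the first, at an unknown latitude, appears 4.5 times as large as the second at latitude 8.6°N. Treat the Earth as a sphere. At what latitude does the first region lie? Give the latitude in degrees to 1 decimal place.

On Mercator, (apparent₁)/(apparent₂) = sec²φ₁ / sec²φ₂ when true areas are equal.
cos²φ₂ / cos²φ₁ = 4.5  ⇒  cos φ₁ = cos 8.6° / √4.5 = 0.9888/2.121 = 0.4661.
φ₁ = arccos(0.4661) ≈ 62.2°.

62.2°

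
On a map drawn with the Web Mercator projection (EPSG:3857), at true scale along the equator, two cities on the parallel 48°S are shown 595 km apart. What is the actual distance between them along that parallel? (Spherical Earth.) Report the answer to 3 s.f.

Mercator is conformal, so the point scale is isotropic: h = k = sec φ = 1/cos φ.
Along the parallel at 48°, map distances are exaggerated by k = sec 48° = 1.494.
True distance = 595 / 1.494 = 595 × cos 48° ≈ 398 km.

398 km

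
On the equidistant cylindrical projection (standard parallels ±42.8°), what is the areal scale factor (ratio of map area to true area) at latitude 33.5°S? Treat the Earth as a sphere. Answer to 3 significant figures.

0.880

With standard parallel φ₀ = 42.8°, the equirectangular projection gives x = Rλ cos φ₀, y = Rφ, so h = 1 and k = cos 42.8° / cos φ.
Areal scale = h·k = 1 × cos φ₀ / cos φ; at 33.5°, h = 1.000, k = 0.8799, so h·k = 0.8799.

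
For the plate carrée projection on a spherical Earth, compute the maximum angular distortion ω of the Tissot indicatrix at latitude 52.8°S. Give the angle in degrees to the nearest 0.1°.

28.5°

Plate carrée maps x = Rλ, y = Rφ. The meridian scale is h = 1 and the parallel scale is k = 1/cos φ = sec φ.
At 52.8°: h = 1.000, k = 1.654; principal scales a = 1.654, b = 1.000.
sin(ω/2) = (a − b)/(a + b) = 0.6540/2.654 = 0.2464, so ω = 2 arcsin(0.2464) ≈ 28.5°.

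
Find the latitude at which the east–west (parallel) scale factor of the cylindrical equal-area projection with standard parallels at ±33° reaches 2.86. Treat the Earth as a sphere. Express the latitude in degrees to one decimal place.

72.9°

A cylindrical equal-area projection with standard parallel φ₀ has meridian scale h = cos φ / cos φ₀ and parallel scale k = cos φ₀ / cos φ (so areas are preserved, h·k = 1).
k = cos φ₀ / cos φ = 2.86  ⇒  cos φ = cos 33° / 2.86 = 0.2932.
φ = arccos(0.2932) ≈ 72.9°.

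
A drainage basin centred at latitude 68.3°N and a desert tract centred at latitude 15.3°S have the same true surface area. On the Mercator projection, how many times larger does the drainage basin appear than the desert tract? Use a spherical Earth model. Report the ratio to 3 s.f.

Mercator is conformal with k = sec φ, so areal scale = k² = sec²φ.
At 68.3°: sec²(68.3°) = 1/0.3697² = 7.315.
At 15.3°: sec²(15.3°) = 1/0.9646² = 1.075.
Ratio = 7.315/1.075 = cos²(15.3°)/cos²(68.3°) ≈ 6.81.

6.81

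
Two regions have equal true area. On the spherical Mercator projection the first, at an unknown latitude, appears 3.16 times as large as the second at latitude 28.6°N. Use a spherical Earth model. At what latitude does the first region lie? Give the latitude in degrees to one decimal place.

60.4°

For equal true areas on Mercator, apparent areas scale as sec²φ, so the ratio is cos²φ₂ / cos²φ₁.
cos²φ₂ / cos²φ₁ = 3.16  ⇒  cos φ₁ = cos 28.6° / √3.16 = 0.8780/1.778 = 0.4939.
φ₁ = arccos(0.4939) ≈ 60.4°.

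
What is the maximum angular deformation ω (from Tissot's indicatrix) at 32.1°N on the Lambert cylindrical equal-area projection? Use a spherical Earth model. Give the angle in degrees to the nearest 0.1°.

18.9°

The Lambert cylindrical equal-area projection is the cylindrical equal-area projection with its standard parallel at the equator (φ₀ = 0). A cylindrical equal-area projection with standard parallel φ₀ has meridian scale h = cos φ / cos φ₀ and parallel scale k = cos φ₀ / cos φ (so areas are preserved, h·k = 1).
At 32.1°: h = 0.8471, k = 1.180; principal scales a = 1.180, b = 0.8471.
sin(ω/2) = (a − b)/(a + b) = 0.3333/2.028 = 0.1644, so ω = 2 arcsin(0.1644) ≈ 18.9°.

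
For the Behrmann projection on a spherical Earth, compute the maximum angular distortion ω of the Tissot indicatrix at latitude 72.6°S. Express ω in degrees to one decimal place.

103.8°

Behrmann is a cylindrical equal-area projection with standard parallels at ±30°. A cylindrical equal-area projection with standard parallel φ₀ has meridian scale h = cos φ / cos φ₀ and parallel scale k = cos φ₀ / cos φ (so areas are preserved, h·k = 1).
At 72.6°: h = 0.3453, k = 2.896; principal scales a = 2.896, b = 0.3453.
sin(ω/2) = (a − b)/(a + b) = 2.551/3.241 = 0.7869, so ω = 2 arcsin(0.7869) ≈ 103.8°.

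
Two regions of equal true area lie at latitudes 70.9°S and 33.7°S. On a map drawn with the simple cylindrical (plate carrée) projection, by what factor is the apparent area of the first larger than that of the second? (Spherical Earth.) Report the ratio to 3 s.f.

For the equirectangular projection with φ₀ = 0 (plate carrée), h = 1 along meridians and k = sec φ along parallels.
Areal scale at 70.9°: h·k = 1.000 × 3.056 = 3.056.
Areal scale at 33.7°: h·k = 1.000 × 1.202 = 1.202.
Ratio = 3.056/1.202 ≈ 2.54.

2.54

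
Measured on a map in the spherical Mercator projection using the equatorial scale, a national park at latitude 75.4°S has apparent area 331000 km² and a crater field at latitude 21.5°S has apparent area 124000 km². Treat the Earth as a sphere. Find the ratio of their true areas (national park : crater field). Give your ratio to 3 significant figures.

Mercator's areal exaggeration is sec²φ; hence true area = (apparent area) · cos²φ.
True area of national park: 331000 × cos²(75.4°) = 331000 × 0.06354 = 21030 km².
True area of crater field: 124000 × cos²(21.5°) = 124000 × 0.8657 = 107300 km².
Ratio = 21030 / 107300 ≈ 0.196.

0.196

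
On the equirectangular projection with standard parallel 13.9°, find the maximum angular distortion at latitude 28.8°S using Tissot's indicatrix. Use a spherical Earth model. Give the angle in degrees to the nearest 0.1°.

5.9°

With standard parallel φ₀ = 13.9°, the equirectangular projection gives x = Rλ cos φ₀, y = Rφ, so h = 1 and k = cos 13.9° / cos φ.
At 28.8°: h = 1.000, k = 1.108; principal scales a = 1.108, b = 1.000.
sin(ω/2) = (a − b)/(a + b) = 0.1077/2.108 = 0.05111, so ω = 2 arcsin(0.05111) ≈ 5.9°.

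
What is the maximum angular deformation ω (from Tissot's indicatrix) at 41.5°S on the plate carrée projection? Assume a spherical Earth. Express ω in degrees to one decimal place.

16.5°

In the plate carrée (x = Rλ, y = Rφ), meridians are true-scale (h = 1) and parallels are stretched by k = sec φ.
At 41.5°: h = 1.000, k = 1.335; principal scales a = 1.335, b = 1.000.
sin(ω/2) = (a − b)/(a + b) = 0.3352/2.335 = 0.1435, so ω = 2 arcsin(0.1435) ≈ 16.5°.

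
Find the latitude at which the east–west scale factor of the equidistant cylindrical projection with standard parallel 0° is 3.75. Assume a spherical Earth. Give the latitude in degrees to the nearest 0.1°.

74.5°

Plate carrée: h = 1, k = sec φ along parallels.
sec φ = 3.75  ⇒  cos φ = 0.2667  ⇒  φ ≈ 74.5°.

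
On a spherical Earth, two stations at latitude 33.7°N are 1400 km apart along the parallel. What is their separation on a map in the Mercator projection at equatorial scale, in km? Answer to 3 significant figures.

For Mercator, h = k = sec φ (a conformal cylindrical projection has a single point scale, 1/cos φ).
Along the parallel, k = sec 33.7° = 1/0.8320 = 1.202.
Map distance = 1400 × 1.202 ≈ 1680 km.

1680 km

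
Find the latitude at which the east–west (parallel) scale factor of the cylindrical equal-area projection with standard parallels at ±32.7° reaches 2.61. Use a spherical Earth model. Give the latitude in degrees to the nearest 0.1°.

For cylindrical equal-area with standard parallel φ₀, h = cos φ / cos φ₀ and k = cos φ₀ / cos φ, so h·k = 1.
k = cos φ₀ / cos φ = 2.61  ⇒  cos φ = cos 32.7° / 2.61 = 0.3224.
φ = arccos(0.3224) ≈ 71.2°.

71.2°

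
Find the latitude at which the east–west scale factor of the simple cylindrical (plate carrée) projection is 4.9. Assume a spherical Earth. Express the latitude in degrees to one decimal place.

78.2°

Plate carrée: h = 1, k = sec φ along parallels.
sec φ = 4.9  ⇒  cos φ = 0.2041  ⇒  φ ≈ 78.2°.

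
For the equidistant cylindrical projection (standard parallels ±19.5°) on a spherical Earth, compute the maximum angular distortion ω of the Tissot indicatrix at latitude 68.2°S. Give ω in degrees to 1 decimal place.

51.5°

The equidistant cylindrical projection with φ₀ = 19.5° has h = 1 (meridians true) and k = cos φ₀ / cos φ along parallels.
At 68.2°: h = 1.000, k = 2.538; principal scales a = 2.538, b = 1.000.
sin(ω/2) = (a − b)/(a + b) = 1.538/3.538 = 0.4348, so ω = 2 arcsin(0.4348) ≈ 51.5°.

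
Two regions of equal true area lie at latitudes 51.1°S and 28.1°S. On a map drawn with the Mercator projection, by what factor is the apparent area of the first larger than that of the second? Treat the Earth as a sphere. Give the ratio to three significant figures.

Mercator areal scale is sec²φ.
At 51.1°: sec²(51.1°) = 1/0.6280² = 2.536.
At 28.1°: sec²(28.1°) = 1/0.8821² = 1.285.
Ratio = 2.536/1.285 = cos²(28.1°)/cos²(51.1°) ≈ 1.97.

1.97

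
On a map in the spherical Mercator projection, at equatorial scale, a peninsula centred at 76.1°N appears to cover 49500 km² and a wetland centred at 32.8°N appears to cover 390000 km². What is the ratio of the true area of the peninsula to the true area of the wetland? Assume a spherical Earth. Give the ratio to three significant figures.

0.0104

On Mercator the areal scale is sec²φ, so true area = apparent × cos²φ.
True area of peninsula: 49500 × cos²(76.1°) = 49500 × 0.05771 = 2857 km².
True area of wetland: 390000 × cos²(32.8°) = 390000 × 0.7066 = 275600 km².
Ratio = 2857 / 275600 ≈ 0.0104.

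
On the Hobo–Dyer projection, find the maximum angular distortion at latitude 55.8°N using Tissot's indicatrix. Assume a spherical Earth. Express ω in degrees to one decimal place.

38.7°

Hobo–Dyer is a cylindrical equal-area projection with standard parallels at ±37.5°. Cylindrical equal-area (φ₀ = 37.5°): h = cos φ / cos 37.5° along meridians, k = cos 37.5° / cos φ along parallels; h·k = 1.
At 55.8°: h = 0.7085, k = 1.411; principal scales a = 1.411, b = 0.7085.
sin(ω/2) = (a − b)/(a + b) = 0.7030/2.120 = 0.3316, so ω = 2 arcsin(0.3316) ≈ 38.7°.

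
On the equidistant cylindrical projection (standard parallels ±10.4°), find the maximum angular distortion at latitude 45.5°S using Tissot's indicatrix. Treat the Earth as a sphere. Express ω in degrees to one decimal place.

With standard parallel φ₀ = 10.4°, the equirectangular projection gives x = Rλ cos φ₀, y = Rφ, so h = 1 and k = cos 10.4° / cos φ.
At 45.5°: h = 1.000, k = 1.403; principal scales a = 1.403, b = 1.000.
sin(ω/2) = (a − b)/(a + b) = 0.4033/2.403 = 0.1678, so ω = 2 arcsin(0.1678) ≈ 19.3°.

19.3°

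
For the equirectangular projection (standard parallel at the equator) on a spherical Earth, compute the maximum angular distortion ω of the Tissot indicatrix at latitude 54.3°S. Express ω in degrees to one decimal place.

For the equirectangular projection with φ₀ = 0 (plate carrée), h = 1 along meridians and k = sec φ along parallels.
At 54.3°: h = 1.000, k = 1.714; principal scales a = 1.714, b = 1.000.
sin(ω/2) = (a − b)/(a + b) = 0.7137/2.714 = 0.2630, so ω = 2 arcsin(0.2630) ≈ 30.5°.

30.5°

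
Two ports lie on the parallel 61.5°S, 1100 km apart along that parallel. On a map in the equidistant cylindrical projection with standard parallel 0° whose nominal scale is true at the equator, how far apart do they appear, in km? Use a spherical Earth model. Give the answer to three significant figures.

2310 km

For the equirectangular projection with φ₀ = 0 (plate carrée), h = 1 along meridians and k = sec φ along parallels.
Along the parallel, k = sec 61.5° = 1/0.4772 = 2.096.
Map distance = 1100 × 2.096 ≈ 2310 km.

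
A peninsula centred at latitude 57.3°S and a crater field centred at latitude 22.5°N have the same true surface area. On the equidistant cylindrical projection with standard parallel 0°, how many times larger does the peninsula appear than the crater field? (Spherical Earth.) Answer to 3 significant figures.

Plate carrée maps x = Rλ, y = Rφ. The meridian scale is h = 1 and the parallel scale is k = 1/cos φ = sec φ.
Areal scale at 57.3°: h·k = 1.000 × 1.851 = 1.851.
Areal scale at 22.5°: h·k = 1.000 × 1.082 = 1.082.
Ratio = 1.851/1.082 ≈ 1.71.

1.71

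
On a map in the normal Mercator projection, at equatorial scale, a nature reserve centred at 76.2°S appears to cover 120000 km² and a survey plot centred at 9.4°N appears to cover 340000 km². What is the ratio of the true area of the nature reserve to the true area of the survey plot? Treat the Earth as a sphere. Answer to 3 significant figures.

0.0206

On Mercator the areal scale is sec²φ, so true area = apparent × cos²φ.
True area of nature reserve: 120000 × cos²(76.2°) = 120000 × 0.05690 = 6828 km².
True area of survey plot: 340000 × cos²(9.4°) = 340000 × 0.9733 = 330900 km².
Ratio = 6828 / 330900 ≈ 0.0206.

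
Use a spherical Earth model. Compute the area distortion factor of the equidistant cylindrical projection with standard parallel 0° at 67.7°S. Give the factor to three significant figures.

2.64

Plate carrée maps x = Rλ, y = Rφ. The meridian scale is h = 1 and the parallel scale is k = 1/cos φ = sec φ.
Areal scale = h·k = 1 × sec φ; at 67.7°, h = 1.000, k = 2.635, so h·k = 2.635.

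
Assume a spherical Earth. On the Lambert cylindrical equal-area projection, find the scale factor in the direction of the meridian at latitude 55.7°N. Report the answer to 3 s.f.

The Lambert cylindrical equal-area projection is the cylindrical equal-area projection with its standard parallel at the equator (φ₀ = 0). For cylindrical equal-area with standard parallel φ₀, h = cos φ / cos φ₀ and k = cos φ₀ / cos φ, so h·k = 1.
h = cos 55.7° / cos 0° = 0.5635/1.000 = 0.5635.

0.564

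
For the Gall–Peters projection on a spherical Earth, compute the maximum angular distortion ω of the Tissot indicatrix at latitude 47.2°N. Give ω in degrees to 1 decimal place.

4.6°

Gall–Peters is a cylindrical equal-area projection with standard parallels at ±45°. Cylindrical equal-area (φ₀ = 45°): h = cos φ / cos 45° along meridians, k = cos 45° / cos φ along parallels; h·k = 1.
At 47.2°: h = 0.9609, k = 1.041; principal scales a = 1.041, b = 0.9609.
sin(ω/2) = (a − b)/(a + b) = 0.07984/2.002 = 0.03989, so ω = 2 arcsin(0.03989) ≈ 4.6°.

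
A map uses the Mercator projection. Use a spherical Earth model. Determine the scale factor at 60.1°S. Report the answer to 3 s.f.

The Mercator projection is conformal; its linear scale factor is the same in every direction and equals sec φ = 1/cos φ.
k = 1/cos 60.1° = 1/0.4985 = 2.006.

2.01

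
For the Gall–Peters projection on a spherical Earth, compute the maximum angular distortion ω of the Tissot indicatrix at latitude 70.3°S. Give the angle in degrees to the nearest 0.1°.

78.0°

Gall–Peters is a cylindrical equal-area projection with standard parallels at ±45°. For cylindrical equal-area with standard parallel φ₀, h = cos φ / cos φ₀ and k = cos φ₀ / cos φ, so h·k = 1.
At 70.3°: h = 0.4767, k = 2.098; principal scales a = 2.098, b = 0.4767.
sin(ω/2) = (a − b)/(a + b) = 1.621/2.574 = 0.6296, so ω = 2 arcsin(0.6296) ≈ 78.0°.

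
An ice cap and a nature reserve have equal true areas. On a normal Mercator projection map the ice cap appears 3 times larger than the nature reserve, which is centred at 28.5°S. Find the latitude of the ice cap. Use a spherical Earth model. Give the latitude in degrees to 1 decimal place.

59.5°

Mercator areal scale is sec²φ, so apparent-area ratio = sec²φ₁ / sec²φ₂ = cos²φ₂ / cos²φ₁.
cos²φ₂ / cos²φ₁ = 3  ⇒  cos φ₁ = cos 28.5° / √3 = 0.8788/1.732 = 0.5074.
φ₁ = arccos(0.5074) ≈ 59.5°.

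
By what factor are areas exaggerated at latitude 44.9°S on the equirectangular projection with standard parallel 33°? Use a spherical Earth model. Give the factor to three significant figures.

With standard parallel φ₀ = 33°, the equirectangular projection gives x = Rλ cos φ₀, y = Rφ, so h = 1 and k = cos 33° / cos φ.
Areal scale = h·k = 1 × cos φ₀ / cos φ; at 44.9°, h = 1.000, k = 1.184, so h·k = 1.184.

1.18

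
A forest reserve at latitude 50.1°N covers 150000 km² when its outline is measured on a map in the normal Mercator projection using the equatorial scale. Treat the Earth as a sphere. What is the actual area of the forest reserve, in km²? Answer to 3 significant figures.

Mercator is conformal, so the point scale is isotropic: h = k = sec φ = 1/cos φ.
Areal scale = k² = sec²φ = 1/cos²(50.1°) = 1/0.6414² = 2.430.
True area = apparent / (areal scale) = 150000 / 2.430 ≈ 61700 km².

61700 km²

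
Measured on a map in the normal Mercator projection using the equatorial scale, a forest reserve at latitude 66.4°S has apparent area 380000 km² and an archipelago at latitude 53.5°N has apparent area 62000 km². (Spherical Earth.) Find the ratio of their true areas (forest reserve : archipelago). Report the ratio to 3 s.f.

2.78

Since Mercator area scale is 1/cos²φ, the true area equals the apparent area multiplied by cos²φ.
True area of forest reserve: 380000 × cos²(66.4°) = 380000 × 0.1603 = 60910 km².
True area of archipelago: 62000 × cos²(53.5°) = 62000 × 0.3538 = 21940 km².
Ratio = 60910 / 21940 ≈ 2.78.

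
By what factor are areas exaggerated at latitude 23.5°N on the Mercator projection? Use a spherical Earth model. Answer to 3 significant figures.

The Mercator projection is conformal; its linear scale factor is the same in every direction and equals sec φ = 1/cos φ.
Areal scale = k² = sec²φ = 1/cos²(23.5°) = 1/0.9171² = 1.189.

1.19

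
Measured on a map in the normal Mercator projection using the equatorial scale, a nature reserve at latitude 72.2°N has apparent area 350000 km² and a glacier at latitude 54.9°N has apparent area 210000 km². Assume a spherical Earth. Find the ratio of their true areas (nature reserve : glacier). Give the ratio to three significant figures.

0.471

On Mercator the areal scale is sec²φ, so true area = apparent × cos²φ.
True area of nature reserve: 350000 × cos²(72.2°) = 350000 × 0.09345 = 32710 km².
True area of glacier: 210000 × cos²(54.9°) = 210000 × 0.3306 = 69430 km².
Ratio = 32710 / 69430 ≈ 0.471.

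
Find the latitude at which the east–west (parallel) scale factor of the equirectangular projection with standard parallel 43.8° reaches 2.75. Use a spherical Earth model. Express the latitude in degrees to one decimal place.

With standard parallel φ₀ = 43.8°, the equirectangular projection gives x = Rλ cos φ₀, y = Rφ, so h = 1 and k = cos 43.8° / cos φ.
k = cos φ₀ / cos φ = 2.75  ⇒  cos φ = cos 43.8° / 2.75 = 0.2625.
φ = arccos(0.2625) ≈ 74.8°.

74.8°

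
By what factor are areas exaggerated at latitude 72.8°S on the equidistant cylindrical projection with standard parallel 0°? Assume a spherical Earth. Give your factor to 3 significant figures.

3.38

In the plate carrée (x = Rλ, y = Rφ), meridians are true-scale (h = 1) and parallels are stretched by k = sec φ.
Areal scale = h·k = 1 × sec φ; at 72.8°, h = 1.000, k = 3.382, so h·k = 3.382.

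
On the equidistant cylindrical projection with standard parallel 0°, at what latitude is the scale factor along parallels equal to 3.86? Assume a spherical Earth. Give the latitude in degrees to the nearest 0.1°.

Plate carrée: h = 1, k = sec φ along parallels.
sec φ = 3.86  ⇒  cos φ = 0.2591  ⇒  φ ≈ 75.0°.

75.0°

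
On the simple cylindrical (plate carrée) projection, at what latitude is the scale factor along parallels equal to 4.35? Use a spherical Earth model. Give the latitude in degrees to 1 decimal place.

Plate carrée: h = 1, k = sec φ along parallels.
sec φ = 4.35  ⇒  cos φ = 0.2299  ⇒  φ ≈ 76.7°.

76.7°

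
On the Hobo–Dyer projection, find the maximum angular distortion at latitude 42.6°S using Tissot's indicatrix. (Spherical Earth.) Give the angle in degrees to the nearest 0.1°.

The Hobo–Dyer projection is cylindrical equal-area with φ₀ = 37.5°. Cylindrical equal-area (φ₀ = 37.5°): h = cos φ / cos 37.5° along meridians, k = cos 37.5° / cos φ along parallels; h·k = 1.
At 42.6°: h = 0.9278, k = 1.078; principal scales a = 1.078, b = 0.9278.
sin(ω/2) = (a − b)/(a + b) = 0.1500/2.006 = 0.07477, so ω = 2 arcsin(0.07477) ≈ 8.6°.

8.6°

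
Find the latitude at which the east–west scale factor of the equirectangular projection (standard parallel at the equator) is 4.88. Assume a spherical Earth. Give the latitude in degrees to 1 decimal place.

78.2°

Plate carrée: h = 1, k = sec φ along parallels.
sec φ = 4.88  ⇒  cos φ = 0.2049  ⇒  φ ≈ 78.2°.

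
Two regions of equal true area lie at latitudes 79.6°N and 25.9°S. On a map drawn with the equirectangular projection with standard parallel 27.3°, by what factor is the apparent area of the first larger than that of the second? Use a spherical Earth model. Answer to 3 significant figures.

In the equirectangular projection with standard parallel φ₀ = 27.3° (x = Rλ cos φ₀, y = Rφ), meridians are true-scale (h = 1) and the parallel scale is k = cos φ₀ / cos φ.
Areal scale at 79.6°: h·k = 1.000 × 4.923 = 4.923.
Areal scale at 25.9°: h·k = 1.000 × 0.9878 = 0.9878.
Ratio = 4.923/0.9878 ≈ 4.98.

4.98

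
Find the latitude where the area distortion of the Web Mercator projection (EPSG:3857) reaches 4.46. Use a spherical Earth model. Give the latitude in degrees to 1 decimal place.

61.7°

Mercator areal scale is sec²φ.
sec²φ = 4.46  ⇒  cos²φ = 0.2242  ⇒  cos φ = 0.4735.
φ = arccos(0.4735) ≈ 61.7°.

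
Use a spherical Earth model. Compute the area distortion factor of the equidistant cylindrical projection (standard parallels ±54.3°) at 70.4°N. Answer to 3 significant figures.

1.74

With standard parallel φ₀ = 54.3°, the equirectangular projection gives x = Rλ cos φ₀, y = Rφ, so h = 1 and k = cos 54.3° / cos φ.
Areal scale = h·k = 1 × cos φ₀ / cos φ; at 70.4°, h = 1.000, k = 1.740, so h·k = 1.740.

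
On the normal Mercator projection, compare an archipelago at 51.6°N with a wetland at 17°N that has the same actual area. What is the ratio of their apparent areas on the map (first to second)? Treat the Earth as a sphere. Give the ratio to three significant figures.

2.37

On Mercator, area is exaggerated by sec²φ = 1/cos²φ.
At 51.6°: sec²(51.6°) = 1/0.6211² = 2.592.
At 17°: sec²(17°) = 1/0.9563² = 1.093.
Ratio = 2.592/1.093 = cos²(17°)/cos²(51.6°) ≈ 2.37.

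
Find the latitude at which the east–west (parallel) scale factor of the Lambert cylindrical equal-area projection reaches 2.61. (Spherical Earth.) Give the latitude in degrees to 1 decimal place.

67.5°

The Lambert cylindrical equal-area projection is the cylindrical equal-area projection with its standard parallel at the equator (φ₀ = 0). A cylindrical equal-area projection with standard parallel φ₀ has meridian scale h = cos φ / cos φ₀ and parallel scale k = cos φ₀ / cos φ (so areas are preserved, h·k = 1).
k = cos φ₀ / cos φ = 2.61  ⇒  cos φ = cos 0° / 2.61 = 0.3831.
φ = arccos(0.3831) ≈ 67.5°.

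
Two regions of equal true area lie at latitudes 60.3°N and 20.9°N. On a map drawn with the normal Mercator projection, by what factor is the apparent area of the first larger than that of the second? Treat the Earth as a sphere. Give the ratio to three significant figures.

3.56

Mercator areal scale is sec²φ.
At 60.3°: sec²(60.3°) = 1/0.4955² = 4.074.
At 20.9°: sec²(20.9°) = 1/0.9342² = 1.146.
Ratio = 4.074/1.146 = cos²(20.9°)/cos²(60.3°) ≈ 3.56.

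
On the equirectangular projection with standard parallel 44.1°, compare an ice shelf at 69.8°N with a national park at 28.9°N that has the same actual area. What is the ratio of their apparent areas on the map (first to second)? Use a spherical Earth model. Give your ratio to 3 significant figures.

2.54

In the equirectangular projection with standard parallel φ₀ = 44.1° (x = Rλ cos φ₀, y = Rφ), meridians are true-scale (h = 1) and the parallel scale is k = cos φ₀ / cos φ.
Areal scale at 69.8°: h·k = 1.000 × 2.080 = 2.080.
Areal scale at 28.9°: h·k = 1.000 × 0.8203 = 0.8203.
Ratio = 2.080/0.8203 ≈ 2.54.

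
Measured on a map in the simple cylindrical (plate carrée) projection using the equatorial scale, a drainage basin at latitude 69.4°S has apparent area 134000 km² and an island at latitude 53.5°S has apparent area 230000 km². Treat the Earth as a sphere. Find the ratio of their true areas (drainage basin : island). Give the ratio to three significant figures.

0.345

On the plate carrée, areal scale = h·k = 1 × sec φ, so true area = apparent × cos φ.
True area of drainage basin: 134000 × cos(69.4°) = 134000 × 0.3518 = 47150 km².
True area of island: 230000 × cos(53.5°) = 230000 × 0.5948 = 136800 km².
Ratio = 47150 / 136800 ≈ 0.345.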